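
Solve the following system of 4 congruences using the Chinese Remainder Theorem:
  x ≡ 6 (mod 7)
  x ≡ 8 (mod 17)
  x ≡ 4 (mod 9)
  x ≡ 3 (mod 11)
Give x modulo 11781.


Product of moduli M = 7 · 17 · 9 · 11 = 11781.
Merge one congruence at a time:
  Start: x ≡ 6 (mod 7).
  Combine with x ≡ 8 (mod 17); new modulus lcm = 119.
    Write x = 6 + 7·t and substitute into x ≡ 8 (mod 17): 7·t ≡ 8 − 6 = 2 (mod 17).
    The inverse of 7 mod 17 is 5 (since 7·5 = 35 = 2·17 + 1), so t ≡ 5·2 = 10 ≡ 10 (mod 17).
    Then x = 6 + 7·10 = 76, valid modulo lcm(7, 17) = 119: x ≡ 76 (mod 119).
  Combine with x ≡ 4 (mod 9); new modulus lcm = 1071.
    Write x = 76 + 119·t and substitute into x ≡ 4 (mod 9): 119·t ≡ 4 − 76 = -72 (mod 9).
    Reduce coefficients mod 9: 2·t ≡ 0 (mod 9).
    The inverse of 2 mod 9 is 5 (since 2·5 = 10 = 1·9 + 1), so t ≡ 5·0 = 0 ≡ 0 (mod 9).
    Then x = 76 + 119·0 = 76, valid modulo lcm(119, 9) = 1071: x ≡ 76 (mod 1071).
  Combine with x ≡ 3 (mod 11); new modulus lcm = 11781.
    Write x = 76 + 1071·t and substitute into x ≡ 3 (mod 11): 1071·t ≡ 3 − 76 = -73 (mod 11).
    Reduce coefficients mod 11: 4·t ≡ 4 (mod 11).
    The inverse of 4 mod 11 is 3 (since 4·3 = 12 = 1·11 + 1), so t ≡ 3·4 = 12 ≡ 1 (mod 11).
    Then x = 76 + 1071·1 = 1147, valid modulo lcm(1071, 11) = 11781: x ≡ 1147 (mod 11781).
Verify against each original: 1147 mod 7 = 6, 1147 mod 17 = 8, 1147 mod 9 = 4, 1147 mod 11 = 3.

x ≡ 1147 (mod 11781).


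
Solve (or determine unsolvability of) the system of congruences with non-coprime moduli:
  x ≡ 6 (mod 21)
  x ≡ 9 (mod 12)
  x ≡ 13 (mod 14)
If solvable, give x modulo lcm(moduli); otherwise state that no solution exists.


Moduli 21, 12, 14 are not pairwise coprime, so CRT works modulo lcm(m_i) when all pairwise compatibility conditions hold.
Pairwise compatibility: gcd(m_i, m_j) must divide a_i - a_j for every pair.
Merge one congruence at a time:
  Start: x ≡ 6 (mod 21).
  Combine with x ≡ 9 (mod 12): gcd(21, 12) = 3; 9 - 6 = 3, which IS divisible by 3, so compatible.
    Write x = 6 + 21·t and substitute into x ≡ 9 (mod 12): 21·t ≡ 9 − 6 = 3 (mod 12).
    Divide the congruence (and modulus) by g = 3: 7·t ≡ 1 (mod 4).
    Reduce coefficients mod 4: 3·t ≡ 1 (mod 4).
    The inverse of 3 mod 4 is 3 (since 3·3 = 9 = 2·4 + 1), so t ≡ 3·1 = 3 ≡ 3 (mod 4).
    Then x = 6 + 21·3 = 69, valid modulo lcm(21, 12) = 84: x ≡ 69 (mod 84).
  Combine with x ≡ 13 (mod 14): gcd(84, 14) = 14; 13 - 69 = -56, which IS divisible by 14, so compatible.
    Write x = 69 + 84·t and substitute into x ≡ 13 (mod 14): 84·t ≡ 13 − 69 = -56 (mod 14).
    Divide the congruence (and modulus) by g = 14: 6·t ≡ -4 (mod 1).
    Modulo 1 every t works; take t = 0.
    Then x = 69 + 84·0 = 69, valid modulo lcm(84, 14) = 84: x ≡ 69 (mod 84).
Verify: 69 mod 21 = 6, 69 mod 12 = 9, 69 mod 14 = 13.

x ≡ 69 (mod 84).


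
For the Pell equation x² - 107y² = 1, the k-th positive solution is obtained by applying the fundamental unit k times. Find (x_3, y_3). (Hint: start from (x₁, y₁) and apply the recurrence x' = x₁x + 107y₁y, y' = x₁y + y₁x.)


Step 1: Find the fundamental solution (x₁, y₁) of x² - 107y² = 1.
  Expand √107 as a continued fraction. a₀ = ⌊√107⌋ = 10; iterate m_{k+1} = d_k·a_k − m_k, d_{k+1} = (107 − m_{k+1}²)/d_k, a_{k+1} = ⌊(a₀ + m_{k+1})/d_{k+1}⌋ (starting m₀ = 0, d₀ = 1), with convergents p_k = a_k·p_{k-1} + p_{k-2}, q_k = a_k·q_{k-1} + q_{k-2} (p₋₁ = 1, q₋₁ = 0):
  k = 0: a₀ = 10; p₀/q₀ = 10/1; p₀² − 107·q₀² = 100 − 107 = -7.
  k = 1: m = 10, d = 7, a = ⌊(10 + 10)/7⌋ = 2; p/q = (2·10 + 1)/(2·1 + 0) = 21/2; p² − 107·q² = 441 − 428 = 13.
  k = 2: m = 4, d = 13, a = ⌊(10 + 4)/13⌋ = 1; p/q = (1·21 + 10)/(1·2 + 1) = 31/3; p² − 107·q² = 961 − 963 = -2.
  k = 3: m = 9, d = 2, a = ⌊(10 + 9)/2⌋ = 9; p/q = (9·31 + 21)/(9·3 + 2) = 300/29; p² − 107·q² = 90000 − 89987 = 13.
  k = 4: m = 9, d = 13, a = ⌊(10 + 9)/13⌋ = 1; p/q = (1·300 + 31)/(1·29 + 3) = 331/32; p² − 107·q² = 109561 − 109568 = -7.
  k = 5: m = 4, d = 7, a = ⌊(10 + 4)/7⌋ = 2; p/q = (2·331 + 300)/(2·32 + 29) = 962/93; p² − 107·q² = 925444 − 925443 = 1.
  The first convergent with p² − 107·q² = 1 gives the fundamental solution (x₁, y₁) = (962, 93).
Step 2: Apply the recurrence (x_{n+1}, y_{n+1}) = (x₁x_n + 107y₁y_n, x₁y_n + y₁x_n) repeatedly.
  From (x_1, y_1) = (962, 93): x_2 = 962·962 + 107·93·93 = 1850887; y_2 = 962·93 + 93·962 = 178932.
  From (x_2, y_2) = (1850887, 178932): x_3 = 962·1850887 + 107·93·178932 = 3561105626; y_3 = 962·178932 + 93·1850887 = 344265075.
Step 3: Verify x_3² - 107·y_3² = 12681473279528851876 - 12681473279528851875 = 1 (should be 1). ✓

(x_1, y_1) = (962, 93); (x_3, y_3) = (3561105626, 344265075).


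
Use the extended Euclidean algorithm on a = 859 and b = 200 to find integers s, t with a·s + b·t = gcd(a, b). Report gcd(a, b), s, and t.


Euclidean algorithm on (859, 200) — divide until remainder is 0:
  859 = 4 · 200 + 59
  200 = 3 · 59 + 23
  59 = 2 · 23 + 13
  23 = 1 · 13 + 10
  13 = 1 · 10 + 3
  10 = 3 · 3 + 1
  3 = 3 · 1 + 0
gcd(859, 200) = 1.
Track Bezout coefficients alongside the remainders: start with r₀ = 859 = a·1 + b·0 (s = 1, t = 0) and r₁ = 200 = a·0 + b·1 (s = 0, t = 1); each new remainder r_{k+1} = r_{k-1} − q_k·r_k inherits s_{k+1} = s_{k-1} − q_k·s_k, t_{k+1} = t_{k-1} − q_k·t_k, so r_k = a·s_k + b·t_k at every step:
  q = 4: r = 59, s = 1 − 4·0 = 1, t = 0 − 4·1 = -4  (check: 859·1 + 200·(-4) = 59)
  q = 3: r = 23, s = 0 − 3·1 = -3, t = 1 − 3·(-4) = 13  (check: 859·(-3) + 200·13 = 23)
  q = 2: r = 13, s = 1 − 2·(-3) = 7, t = -4 − 2·13 = -30  (check: 859·7 + 200·(-30) = 13)
  q = 1: r = 10, s = -3 − 1·7 = -10, t = 13 − 1·(-30) = 43  (check: 859·(-10) + 200·43 = 10)
  q = 1: r = 3, s = 7 − 1·(-10) = 17, t = -30 − 1·43 = -73  (check: 859·17 + 200·(-73) = 3)
  q = 3: r = 1, s = -10 − 3·17 = -61, t = 43 − 3·(-73) = 262  (check: 859·(-61) + 200·262 = 1)
The row with r = 1 (the gcd) gives the Bezout coefficients s = -61, t = 262.
Result: 859 · (-61) + 200 · (262) = 1.

gcd(859, 200) = 1; s = -61, t = 262 (check: 859·(-61) + 200·262 = 1).


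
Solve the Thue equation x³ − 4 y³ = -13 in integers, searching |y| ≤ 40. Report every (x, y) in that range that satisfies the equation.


The equation is x³ - 4y³ = -13. For fixed y, x³ = 4·y³ − 13, so a solution requires the RHS to be a perfect cube.
Strategy: iterate y from -40 to 40, compute RHS = 4·y³ − 13, and check whether it is a (positive or negative) perfect cube.
Check small values of y:
  y = 0: RHS = -13 is not a perfect cube.
  y = 1: RHS = -9 is not a perfect cube.
  y = -1: RHS = -17 is not a perfect cube.
  y = 2: RHS = 19 is not a perfect cube.
  y = -2: RHS = -45 is not a perfect cube.
  y = 3: RHS = 95 is not a perfect cube.
  y = -3: RHS = -121 is not a perfect cube.
Continuing the search up to |y| = 40 finds no solutions either.
No (x, y) in the scanned range satisfies the equation.

No integer solutions with |y| ≤ 40.


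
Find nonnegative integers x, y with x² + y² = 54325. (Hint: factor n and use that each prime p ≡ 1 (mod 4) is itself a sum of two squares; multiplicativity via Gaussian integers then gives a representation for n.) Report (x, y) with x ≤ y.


Step 1: Factor n = 54325 = 5^2 · 41 · 53.
Step 2: Check the mod-4 condition on each prime factor: 5 ≡ 1 (mod 4), exponent 2; 41 ≡ 1 (mod 4), exponent 1; 53 ≡ 1 (mod 4), exponent 1.
All primes ≡ 3 (mod 4) appear to even exponent (or don't appear), so by the two-squares theorem n IS expressible as a sum of two squares.
Step 3: Build a representation. Group n = k² · m with k = 5 and m = 41 · 53 = 2173 (a product of primes ≡ 1 (mod 4)); a representation of m scales to one of n via (k·x)² + (k·y)² = k²(x² + y²). Each prime p ≡ 1 (mod 4) is itself a sum of two squares; find a² by testing p − a² for a perfect square:
  41: 41 − 1² = 40, 41 − 2² = 37, 41 − 3² = 32, 41 − 4² = 25 = 5² ⇒ 41 = 4² + 5².
  53: 53 − 1² = 52, 53 − 2² = 49 = 7² ⇒ 53 = 2² + 7².
  Combine using the Brahmagupta–Fibonacci identity (a² + b²)(c² + d²) = (ac − bd)² + (ad + bc)² = (ac + bd)² + (ad − bc)²:
  41 · 53 = 2173: from (4² + 5²)(2² + 7²), take (4·2 − 5·7, 4·7 + 5·2) = (8 − 35, 28 + 10) = (-27, 38); dropping signs (only squares matter) gives (27, 38); check 27² + 38² = 729 + 1444 = 2173 ✓.
  Scale by k = 5: (5·27, 5·38) = (135, 190).
Step 4: Order so x ≤ y and verify: 135² + 190² = 18225 + 36100 = 54325 = n. ✓

n = 54325 = 135² + 190² (one valid representation with x ≤ y).


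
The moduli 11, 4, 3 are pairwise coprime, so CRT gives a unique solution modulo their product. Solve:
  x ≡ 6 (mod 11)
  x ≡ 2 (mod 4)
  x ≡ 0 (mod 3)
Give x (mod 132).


Moduli 11, 4, 3 are pairwise coprime; by CRT there is a unique solution modulo M = 11 · 4 · 3 = 132.
Solve pairwise, accumulating the modulus:
  Start with x ≡ 6 (mod 11).
  Combine with x ≡ 2 (mod 4): since gcd(11, 4) = 1, we get a unique residue mod 44.
    Write x = 6 + 11·t and substitute into x ≡ 2 (mod 4): 11·t ≡ 2 − 6 = -4 (mod 4).
    Reduce coefficients mod 4: 3·t ≡ 0 (mod 4).
    The inverse of 3 mod 4 is 3 (since 3·3 = 9 = 2·4 + 1), so t ≡ 3·0 = 0 ≡ 0 (mod 4).
    Then x = 6 + 11·0 = 6, valid modulo lcm(11, 4) = 44: x ≡ 6 (mod 44).
  Combine with x ≡ 0 (mod 3): since gcd(44, 3) = 1, we get a unique residue mod 132.
    Write x = 6 + 44·t and substitute into x ≡ 0 (mod 3): 44·t ≡ 0 − 6 = -6 (mod 3).
    Reduce coefficients mod 3: 2·t ≡ 0 (mod 3).
    The inverse of 2 mod 3 is 2 (since 2·2 = 4 = 1·3 + 1), so t ≡ 2·0 = 0 ≡ 0 (mod 3).
    Then x = 6 + 44·0 = 6, valid modulo lcm(44, 3) = 132: x ≡ 6 (mod 132).
Verify: 6 mod 11 = 6 ✓, 6 mod 4 = 2 ✓, 6 mod 3 = 0 ✓.

x ≡ 6 (mod 132).


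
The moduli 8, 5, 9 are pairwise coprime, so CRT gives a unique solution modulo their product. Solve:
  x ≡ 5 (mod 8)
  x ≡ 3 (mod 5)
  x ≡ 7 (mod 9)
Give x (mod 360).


Moduli 8, 5, 9 are pairwise coprime; by CRT there is a unique solution modulo M = 8 · 5 · 9 = 360.
Solve pairwise, accumulating the modulus:
  Start with x ≡ 5 (mod 8).
  Combine with x ≡ 3 (mod 5): since gcd(8, 5) = 1, we get a unique residue mod 40.
    Write x = 5 + 8·t and substitute into x ≡ 3 (mod 5): 8·t ≡ 3 − 5 = -2 (mod 5).
    Reduce coefficients mod 5: 3·t ≡ 3 (mod 5).
    The inverse of 3 mod 5 is 2 (since 3·2 = 6 = 1·5 + 1), so t ≡ 2·3 = 6 ≡ 1 (mod 5).
    Then x = 5 + 8·1 = 13, valid modulo lcm(8, 5) = 40: x ≡ 13 (mod 40).
  Combine with x ≡ 7 (mod 9): since gcd(40, 9) = 1, we get a unique residue mod 360.
    Write x = 13 + 40·t and substitute into x ≡ 7 (mod 9): 40·t ≡ 7 − 13 = -6 (mod 9).
    Reduce coefficients mod 9: 4·t ≡ 3 (mod 9).
    The inverse of 4 mod 9 is 7 (since 4·7 = 28 = 3·9 + 1), so t ≡ 7·3 = 21 ≡ 3 (mod 9).
    Then x = 13 + 40·3 = 133, valid modulo lcm(40, 9) = 360: x ≡ 133 (mod 360).
Verify: 133 mod 8 = 5 ✓, 133 mod 5 = 3 ✓, 133 mod 9 = 7 ✓.

x ≡ 133 (mod 360).


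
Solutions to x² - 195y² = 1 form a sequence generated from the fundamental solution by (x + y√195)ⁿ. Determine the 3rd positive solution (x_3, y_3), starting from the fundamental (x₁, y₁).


Step 1: Find the fundamental solution (x₁, y₁) of x² - 195y² = 1.
  Expand √195 as a continued fraction. a₀ = ⌊√195⌋ = 13; iterate m_{k+1} = d_k·a_k − m_k, d_{k+1} = (195 − m_{k+1}²)/d_k, a_{k+1} = ⌊(a₀ + m_{k+1})/d_{k+1}⌋ (starting m₀ = 0, d₀ = 1), with convergents p_k = a_k·p_{k-1} + p_{k-2}, q_k = a_k·q_{k-1} + q_{k-2} (p₋₁ = 1, q₋₁ = 0):
  k = 0: a₀ = 13; p₀/q₀ = 13/1; p₀² − 195·q₀² = 169 − 195 = -26.
  k = 1: m = 13, d = 26, a = ⌊(13 + 13)/26⌋ = 1; p/q = (1·13 + 1)/(1·1 + 0) = 14/1; p² − 195·q² = 196 − 195 = 1.
  The first convergent with p² − 195·q² = 1 gives the fundamental solution (x₁, y₁) = (14, 1).
Step 2: Apply the recurrence (x_{n+1}, y_{n+1}) = (x₁x_n + 195y₁y_n, x₁y_n + y₁x_n) repeatedly.
  From (x_1, y_1) = (14, 1): x_2 = 14·14 + 195·1·1 = 391; y_2 = 14·1 + 1·14 = 28.
  From (x_2, y_2) = (391, 28): x_3 = 14·391 + 195·1·28 = 10934; y_3 = 14·28 + 1·391 = 783.
Step 3: Verify x_3² - 195·y_3² = 119552356 - 119552355 = 1 (should be 1). ✓

(x_1, y_1) = (14, 1); (x_3, y_3) = (10934, 783).


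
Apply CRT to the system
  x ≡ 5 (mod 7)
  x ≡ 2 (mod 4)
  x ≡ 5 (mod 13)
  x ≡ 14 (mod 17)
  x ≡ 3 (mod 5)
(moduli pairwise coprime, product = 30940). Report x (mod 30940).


Product of moduli M = 7 · 4 · 13 · 17 · 5 = 30940.
Merge one congruence at a time:
  Start: x ≡ 5 (mod 7).
  Combine with x ≡ 2 (mod 4); new modulus lcm = 28.
    Write x = 5 + 7·t and substitute into x ≡ 2 (mod 4): 7·t ≡ 2 − 5 = -3 (mod 4).
    Reduce coefficients mod 4: 3·t ≡ 1 (mod 4).
    The inverse of 3 mod 4 is 3 (since 3·3 = 9 = 2·4 + 1), so t ≡ 3·1 = 3 ≡ 3 (mod 4).
    Then x = 5 + 7·3 = 26, valid modulo lcm(7, 4) = 28: x ≡ 26 (mod 28).
  Combine with x ≡ 5 (mod 13); new modulus lcm = 364.
    Write x = 26 + 28·t and substitute into x ≡ 5 (mod 13): 28·t ≡ 5 − 26 = -21 (mod 13).
    Reduce coefficients mod 13: 2·t ≡ 5 (mod 13).
    The inverse of 2 mod 13 is 7 (since 2·7 = 14 = 1·13 + 1), so t ≡ 7·5 = 35 ≡ 9 (mod 13).
    Then x = 26 + 28·9 = 278, valid modulo lcm(28, 13) = 364: x ≡ 278 (mod 364).
  Combine with x ≡ 14 (mod 17); new modulus lcm = 6188.
    Write x = 278 + 364·t and substitute into x ≡ 14 (mod 17): 364·t ≡ 14 − 278 = -264 (mod 17).
    Reduce coefficients mod 17: 7·t ≡ 8 (mod 17).
    The inverse of 7 mod 17 is 5 (since 7·5 = 35 = 2·17 + 1), so t ≡ 5·8 = 40 ≡ 6 (mod 17).
    Then x = 278 + 364·6 = 2462, valid modulo lcm(364, 17) = 6188: x ≡ 2462 (mod 6188).
  Combine with x ≡ 3 (mod 5); new modulus lcm = 30940.
    Write x = 2462 + 6188·t and substitute into x ≡ 3 (mod 5): 6188·t ≡ 3 − 2462 = -2459 (mod 5).
    Reduce coefficients mod 5: 3·t ≡ 1 (mod 5).
    The inverse of 3 mod 5 is 2 (since 3·2 = 6 = 1·5 + 1), so t ≡ 2·1 = 2 ≡ 2 (mod 5).
    Then x = 2462 + 6188·2 = 14838, valid modulo lcm(6188, 5) = 30940: x ≡ 14838 (mod 30940).
Verify against each original: 14838 mod 7 = 5, 14838 mod 4 = 2, 14838 mod 13 = 5, 14838 mod 17 = 14, 14838 mod 5 = 3.

x ≡ 14838 (mod 30940).


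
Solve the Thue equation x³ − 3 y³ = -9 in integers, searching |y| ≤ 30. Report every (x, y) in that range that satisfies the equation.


The equation is x³ - 3y³ = -9. For fixed y, x³ = 3·y³ − 9, so a solution requires the RHS to be a perfect cube.
Strategy: iterate y from -30 to 30, compute RHS = 3·y³ − 9, and check whether it is a (positive or negative) perfect cube.
Check small values of y:
  y = 0: RHS = -9 is not a perfect cube.
  y = 1: RHS = -6 is not a perfect cube.
  y = -1: RHS = -12 is not a perfect cube.
  y = 2: RHS = 15 is not a perfect cube.
  y = -2: RHS = -33 is not a perfect cube.
  y = 3: RHS = 72 is not a perfect cube.
  y = -3: RHS = -90 is not a perfect cube.
Continuing the search up to |y| = 30 finds no solutions either.
No (x, y) in the scanned range satisfies the equation.

No integer solutions with |y| ≤ 30.


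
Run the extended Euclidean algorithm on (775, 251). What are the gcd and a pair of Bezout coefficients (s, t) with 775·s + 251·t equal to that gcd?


Euclidean algorithm on (775, 251) — divide until remainder is 0:
  775 = 3 · 251 + 22
  251 = 11 · 22 + 9
  22 = 2 · 9 + 4
  9 = 2 · 4 + 1
  4 = 4 · 1 + 0
gcd(775, 251) = 1.
Track Bezout coefficients alongside the remainders: start with r₀ = 775 = a·1 + b·0 (s = 1, t = 0) and r₁ = 251 = a·0 + b·1 (s = 0, t = 1); each new remainder r_{k+1} = r_{k-1} − q_k·r_k inherits s_{k+1} = s_{k-1} − q_k·s_k, t_{k+1} = t_{k-1} − q_k·t_k, so r_k = a·s_k + b·t_k at every step:
  q = 3: r = 22, s = 1 − 3·0 = 1, t = 0 − 3·1 = -3  (check: 775·1 + 251·(-3) = 22)
  q = 11: r = 9, s = 0 − 11·1 = -11, t = 1 − 11·(-3) = 34  (check: 775·(-11) + 251·34 = 9)
  q = 2: r = 4, s = 1 − 2·(-11) = 23, t = -3 − 2·34 = -71  (check: 775·23 + 251·(-71) = 4)
  q = 2: r = 1, s = -11 − 2·23 = -57, t = 34 − 2·(-71) = 176  (check: 775·(-57) + 251·176 = 1)
The row with r = 1 (the gcd) gives the Bezout coefficients s = -57, t = 176.
Result: 775 · (-57) + 251 · (176) = 1.

gcd(775, 251) = 1; s = -57, t = 176 (check: 775·(-57) + 251·176 = 1).


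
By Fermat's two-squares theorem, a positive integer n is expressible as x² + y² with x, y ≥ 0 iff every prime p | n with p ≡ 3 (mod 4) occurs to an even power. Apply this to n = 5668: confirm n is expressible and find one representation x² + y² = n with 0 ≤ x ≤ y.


Step 1: Factor n = 5668 = 2^2 · 13 · 109.
Step 2: Check the mod-4 condition on each prime factor: 2 = 2 (special); 13 ≡ 1 (mod 4), exponent 1; 109 ≡ 1 (mod 4), exponent 1.
All primes ≡ 3 (mod 4) appear to even exponent (or don't appear), so by the two-squares theorem n IS expressible as a sum of two squares.
Step 3: Build a representation. Group n = k² · m with k = 2 and m = 13 · 109 = 1417 (a product of primes ≡ 1 (mod 4)); a representation of m scales to one of n via (k·x)² + (k·y)² = k²(x² + y²). Each prime p ≡ 1 (mod 4) is itself a sum of two squares; find a² by testing p − a² for a perfect square:
  13: 13 − 1² = 12, 13 − 2² = 9 = 3² ⇒ 13 = 2² + 3².
  109: 109 − 1² = 108, 109 − 2² = 105, 109 − 3² = 100 = 10² ⇒ 109 = 3² + 10².
  Combine using the Brahmagupta–Fibonacci identity (a² + b²)(c² + d²) = (ac − bd)² + (ad + bc)² = (ac + bd)² + (ad − bc)²:
  13 · 109 = 1417: from (2² + 3²)(3² + 10²), take (2·3 − 3·10, 2·10 + 3·3) = (6 − 30, 20 + 9) = (-24, 29); dropping signs (only squares matter) gives (24, 29); check 24² + 29² = 576 + 841 = 1417 ✓.
  Scale by k = 2: (2·24, 2·29) = (48, 58).
Step 4: Order so x ≤ y and verify: 48² + 58² = 2304 + 3364 = 5668 = n. ✓

n = 5668 = 48² + 58² (one valid representation with x ≤ y).


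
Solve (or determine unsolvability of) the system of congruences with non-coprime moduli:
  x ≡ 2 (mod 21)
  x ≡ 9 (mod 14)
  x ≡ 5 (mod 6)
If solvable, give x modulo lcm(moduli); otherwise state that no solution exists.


Moduli 21, 14, 6 are not pairwise coprime, so CRT works modulo lcm(m_i) when all pairwise compatibility conditions hold.
Pairwise compatibility: gcd(m_i, m_j) must divide a_i - a_j for every pair.
Merge one congruence at a time:
  Start: x ≡ 2 (mod 21).
  Combine with x ≡ 9 (mod 14): gcd(21, 14) = 7; 9 - 2 = 7, which IS divisible by 7, so compatible.
    Write x = 2 + 21·t and substitute into x ≡ 9 (mod 14): 21·t ≡ 9 − 2 = 7 (mod 14).
    Divide the congruence (and modulus) by g = 7: 3·t ≡ 1 (mod 2).
    Reduce coefficients mod 2: 1·t ≡ 1 (mod 2).
    So t ≡ 1 (mod 2).
    Then x = 2 + 21·1 = 23, valid modulo lcm(21, 14) = 42: x ≡ 23 (mod 42).
  Combine with x ≡ 5 (mod 6): gcd(42, 6) = 6; 5 - 23 = -18, which IS divisible by 6, so compatible.
    Write x = 23 + 42·t and substitute into x ≡ 5 (mod 6): 42·t ≡ 5 − 23 = -18 (mod 6).
    Divide the congruence (and modulus) by g = 6: 7·t ≡ -3 (mod 1).
    Modulo 1 every t works; take t = 0.
    Then x = 23 + 42·0 = 23, valid modulo lcm(42, 6) = 42: x ≡ 23 (mod 42).
Verify: 23 mod 21 = 2, 23 mod 14 = 9, 23 mod 6 = 5.

x ≡ 23 (mod 42).


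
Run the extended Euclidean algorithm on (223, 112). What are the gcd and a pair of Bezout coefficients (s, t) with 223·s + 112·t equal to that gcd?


Euclidean algorithm on (223, 112) — divide until remainder is 0:
  223 = 1 · 112 + 111
  112 = 1 · 111 + 1
  111 = 111 · 1 + 0
gcd(223, 112) = 1.
Track Bezout coefficients alongside the remainders: start with r₀ = 223 = a·1 + b·0 (s = 1, t = 0) and r₁ = 112 = a·0 + b·1 (s = 0, t = 1); each new remainder r_{k+1} = r_{k-1} − q_k·r_k inherits s_{k+1} = s_{k-1} − q_k·s_k, t_{k+1} = t_{k-1} − q_k·t_k, so r_k = a·s_k + b·t_k at every step:
  q = 1: r = 111, s = 1 − 1·0 = 1, t = 0 − 1·1 = -1  (check: 223·1 + 112·(-1) = 111)
  q = 1: r = 1, s = 0 − 1·1 = -1, t = 1 − 1·(-1) = 2  (check: 223·(-1) + 112·2 = 1)
The row with r = 1 (the gcd) gives the Bezout coefficients s = -1, t = 2.
Result: 223 · (-1) + 112 · (2) = 1.

gcd(223, 112) = 1; s = -1, t = 2 (check: 223·(-1) + 112·2 = 1).


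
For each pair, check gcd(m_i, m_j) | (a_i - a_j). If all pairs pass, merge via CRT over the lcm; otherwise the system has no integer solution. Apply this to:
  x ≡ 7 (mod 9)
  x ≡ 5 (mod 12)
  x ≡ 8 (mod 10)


Moduli 9, 12, 10 are not pairwise coprime, so CRT works modulo lcm(m_i) when all pairwise compatibility conditions hold.
Pairwise compatibility: gcd(m_i, m_j) must divide a_i - a_j for every pair.
Merge one congruence at a time:
  Start: x ≡ 7 (mod 9).
  Combine with x ≡ 5 (mod 12): gcd(9, 12) = 3, and 5 - 7 = -2 is NOT divisible by 3.
    ⇒ system is inconsistent (no integer solution).

No solution (the system is inconsistent).


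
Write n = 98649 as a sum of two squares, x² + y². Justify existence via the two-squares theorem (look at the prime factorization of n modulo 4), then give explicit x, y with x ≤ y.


Step 1: Factor n = 98649 = 3^2 · 97 · 113.
Step 2: Check the mod-4 condition on each prime factor: 3 ≡ 3 (mod 4), exponent 2 (must be even); 97 ≡ 1 (mod 4), exponent 1; 113 ≡ 1 (mod 4), exponent 1.
All primes ≡ 3 (mod 4) appear to even exponent (or don't appear), so by the two-squares theorem n IS expressible as a sum of two squares.
Step 3: Build a representation. Group n = k² · m with k = 3 and m = 97 · 113 = 10961 (a product of primes ≡ 1 (mod 4)); a representation of m scales to one of n via (k·x)² + (k·y)² = k²(x² + y²). Each prime p ≡ 1 (mod 4) is itself a sum of two squares; find a² by testing p − a² for a perfect square:
  97: 97 − 1² = 96, 97 − 2² = 93, 97 − 3² = 88, 97 − 4² = 81 = 9² ⇒ 97 = 4² + 9².
  113: 113 − 1² = 112, 113 − 2² = 109, 113 − 3² = 104, 113 − 4² = 97, 113 − 5² = 88, 113 − 6² = 77, 113 − 7² = 64 = 8² ⇒ 113 = 7² + 8².
  Combine using the Brahmagupta–Fibonacci identity (a² + b²)(c² + d²) = (ac − bd)² + (ad + bc)² = (ac + bd)² + (ad − bc)²:
  97 · 113 = 10961: from (4² + 9²)(7² + 8²), take (4·7 − 9·8, 4·8 + 9·7) = (28 − 72, 32 + 63) = (-44, 95); dropping signs (only squares matter) gives (44, 95); check 44² + 95² = 1936 + 9025 = 10961 ✓.
  Scale by k = 3: (3·44, 3·95) = (132, 285).
Step 4: Order so x ≤ y and verify: 132² + 285² = 17424 + 81225 = 98649 = n. ✓

n = 98649 = 132² + 285² (one valid representation with x ≤ y).


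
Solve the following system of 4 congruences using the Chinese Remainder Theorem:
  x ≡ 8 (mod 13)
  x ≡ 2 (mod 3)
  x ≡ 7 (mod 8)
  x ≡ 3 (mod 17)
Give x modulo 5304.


Product of moduli M = 13 · 3 · 8 · 17 = 5304.
Merge one congruence at a time:
  Start: x ≡ 8 (mod 13).
  Combine with x ≡ 2 (mod 3); new modulus lcm = 39.
    Write x = 8 + 13·t and substitute into x ≡ 2 (mod 3): 13·t ≡ 2 − 8 = -6 (mod 3).
    Reduce coefficients mod 3: 1·t ≡ 0 (mod 3).
    So t ≡ 0 (mod 3).
    Then x = 8 + 13·0 = 8, valid modulo lcm(13, 3) = 39: x ≡ 8 (mod 39).
  Combine with x ≡ 7 (mod 8); new modulus lcm = 312.
    Write x = 8 + 39·t and substitute into x ≡ 7 (mod 8): 39·t ≡ 7 − 8 = -1 (mod 8).
    Reduce coefficients mod 8: 7·t ≡ 7 (mod 8).
    The inverse of 7 mod 8 is 7 (since 7·7 = 49 = 6·8 + 1), so t ≡ 7·7 = 49 ≡ 1 (mod 8).
    Then x = 8 + 39·1 = 47, valid modulo lcm(39, 8) = 312: x ≡ 47 (mod 312).
  Combine with x ≡ 3 (mod 17); new modulus lcm = 5304.
    Write x = 47 + 312·t and substitute into x ≡ 3 (mod 17): 312·t ≡ 3 − 47 = -44 (mod 17).
    Reduce coefficients mod 17: 6·t ≡ 7 (mod 17).
    The inverse of 6 mod 17 is 3 (since 6·3 = 18 = 1·17 + 1), so t ≡ 3·7 = 21 ≡ 4 (mod 17).
    Then x = 47 + 312·4 = 1295, valid modulo lcm(312, 17) = 5304: x ≡ 1295 (mod 5304).
Verify against each original: 1295 mod 13 = 8, 1295 mod 3 = 2, 1295 mod 8 = 7, 1295 mod 17 = 3.

x ≡ 1295 (mod 5304).


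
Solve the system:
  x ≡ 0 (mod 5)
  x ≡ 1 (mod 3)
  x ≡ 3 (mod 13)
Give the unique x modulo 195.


Moduli 5, 3, 13 are pairwise coprime; by CRT there is a unique solution modulo M = 5 · 3 · 13 = 195.
Solve pairwise, accumulating the modulus:
  Start with x ≡ 0 (mod 5).
  Combine with x ≡ 1 (mod 3): since gcd(5, 3) = 1, we get a unique residue mod 15.
    Write x = 0 + 5·t and substitute into x ≡ 1 (mod 3): 5·t ≡ 1 − 0 = 1 (mod 3).
    Reduce coefficients mod 3: 2·t ≡ 1 (mod 3).
    The inverse of 2 mod 3 is 2 (since 2·2 = 4 = 1·3 + 1), so t ≡ 2·1 = 2 ≡ 2 (mod 3).
    Then x = 0 + 5·2 = 10, valid modulo lcm(5, 3) = 15: x ≡ 10 (mod 15).
  Combine with x ≡ 3 (mod 13): since gcd(15, 13) = 1, we get a unique residue mod 195.
    Write x = 10 + 15·t and substitute into x ≡ 3 (mod 13): 15·t ≡ 3 − 10 = -7 (mod 13).
    Reduce coefficients mod 13: 2·t ≡ 6 (mod 13).
    The inverse of 2 mod 13 is 7 (since 2·7 = 14 = 1·13 + 1), so t ≡ 7·6 = 42 ≡ 3 (mod 13).
    Then x = 10 + 15·3 = 55, valid modulo lcm(15, 13) = 195: x ≡ 55 (mod 195).
Verify: 55 mod 5 = 0 ✓, 55 mod 3 = 1 ✓, 55 mod 13 = 3 ✓.

x ≡ 55 (mod 195).


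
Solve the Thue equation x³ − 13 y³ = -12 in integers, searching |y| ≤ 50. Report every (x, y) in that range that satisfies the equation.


The equation is x³ - 13y³ = -12. For fixed y, x³ = 13·y³ − 12, so a solution requires the RHS to be a perfect cube.
Strategy: iterate y from -50 to 50, compute RHS = 13·y³ − 12, and check whether it is a (positive or negative) perfect cube.
Check small values of y:
  y = 0: RHS = -12 is not a perfect cube.
  y = 1: RHS = 1 = (1)³ ⇒ x = 1 works.
  y = -1: RHS = -25 is not a perfect cube.
  y = 2: RHS = 92 is not a perfect cube.
  y = -2: RHS = -116 is not a perfect cube.
  y = 3: RHS = 339 is not a perfect cube.
  y = -3: RHS = -363 is not a perfect cube.
Continuing the search up to |y| = 50 finds no further solutions beyond those listed.
Collected solutions: (1, 1).

Solutions (with |y| ≤ 50): (1, 1).


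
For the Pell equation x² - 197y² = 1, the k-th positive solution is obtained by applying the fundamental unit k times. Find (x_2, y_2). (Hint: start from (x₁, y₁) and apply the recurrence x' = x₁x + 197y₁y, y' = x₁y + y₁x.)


Step 1: Find the fundamental solution (x₁, y₁) of x² - 197y² = 1.
  Expand √197 as a continued fraction. a₀ = ⌊√197⌋ = 14; iterate m_{k+1} = d_k·a_k − m_k, d_{k+1} = (197 − m_{k+1}²)/d_k, a_{k+1} = ⌊(a₀ + m_{k+1})/d_{k+1}⌋ (starting m₀ = 0, d₀ = 1), with convergents p_k = a_k·p_{k-1} + p_{k-2}, q_k = a_k·q_{k-1} + q_{k-2} (p₋₁ = 1, q₋₁ = 0):
  k = 0: a₀ = 14; p₀/q₀ = 14/1; p₀² − 197·q₀² = 196 − 197 = -1.
  k = 1: m = 14, d = 1, a = ⌊(14 + 14)/1⌋ = 28; p/q = (28·14 + 1)/(28·1 + 0) = 393/28; p² − 197·q² = 154449 − 154448 = 1.
  The first convergent with p² − 197·q² = 1 gives the fundamental solution (x₁, y₁) = (393, 28).
Step 2: Apply the recurrence (x_{n+1}, y_{n+1}) = (x₁x_n + 197y₁y_n, x₁y_n + y₁x_n) repeatedly.
  From (x_1, y_1) = (393, 28): x_2 = 393·393 + 197·28·28 = 308897; y_2 = 393·28 + 28·393 = 22008.
Step 3: Verify x_2² - 197·y_2² = 95417356609 - 95417356608 = 1 (should be 1). ✓

(x_1, y_1) = (393, 28); (x_2, y_2) = (308897, 22008).


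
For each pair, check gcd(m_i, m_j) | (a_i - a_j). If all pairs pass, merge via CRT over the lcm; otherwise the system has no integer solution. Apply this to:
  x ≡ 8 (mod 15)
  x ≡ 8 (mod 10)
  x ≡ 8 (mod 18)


Moduli 15, 10, 18 are not pairwise coprime, so CRT works modulo lcm(m_i) when all pairwise compatibility conditions hold.
Pairwise compatibility: gcd(m_i, m_j) must divide a_i - a_j for every pair.
Merge one congruence at a time:
  Start: x ≡ 8 (mod 15).
  Combine with x ≡ 8 (mod 10): gcd(15, 10) = 5; 8 - 8 = 0, which IS divisible by 5, so compatible.
    Write x = 8 + 15·t and substitute into x ≡ 8 (mod 10): 15·t ≡ 8 − 8 = 0 (mod 10).
    Divide the congruence (and modulus) by g = 5: 3·t ≡ 0 (mod 2).
    Reduce coefficients mod 2: 1·t ≡ 0 (mod 2).
    So t ≡ 0 (mod 2).
    Then x = 8 + 15·0 = 8, valid modulo lcm(15, 10) = 30: x ≡ 8 (mod 30).
  Combine with x ≡ 8 (mod 18): gcd(30, 18) = 6; 8 - 8 = 0, which IS divisible by 6, so compatible.
    Write x = 8 + 30·t and substitute into x ≡ 8 (mod 18): 30·t ≡ 8 − 8 = 0 (mod 18).
    Divide the congruence (and modulus) by g = 6: 5·t ≡ 0 (mod 3).
    Reduce coefficients mod 3: 2·t ≡ 0 (mod 3).
    The inverse of 2 mod 3 is 2 (since 2·2 = 4 = 1·3 + 1), so t ≡ 2·0 = 0 ≡ 0 (mod 3).
    Then x = 8 + 30·0 = 8, valid modulo lcm(30, 18) = 90: x ≡ 8 (mod 90).
Verify: 8 mod 15 = 8, 8 mod 10 = 8, 8 mod 18 = 8.

x ≡ 8 (mod 90).


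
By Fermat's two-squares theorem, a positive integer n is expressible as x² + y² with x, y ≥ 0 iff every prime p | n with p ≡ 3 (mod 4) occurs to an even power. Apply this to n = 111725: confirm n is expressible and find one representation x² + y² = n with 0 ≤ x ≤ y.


Step 1: Factor n = 111725 = 5^2 · 41 · 109.
Step 2: Check the mod-4 condition on each prime factor: 5 ≡ 1 (mod 4), exponent 2; 41 ≡ 1 (mod 4), exponent 1; 109 ≡ 1 (mod 4), exponent 1.
All primes ≡ 3 (mod 4) appear to even exponent (or don't appear), so by the two-squares theorem n IS expressible as a sum of two squares.
Step 3: Build a representation. Group n = k² · m with k = 5 and m = 41 · 109 = 4469 (a product of primes ≡ 1 (mod 4)); a representation of m scales to one of n via (k·x)² + (k·y)² = k²(x² + y²). Each prime p ≡ 1 (mod 4) is itself a sum of two squares; find a² by testing p − a² for a perfect square:
  41: 41 − 1² = 40, 41 − 2² = 37, 41 − 3² = 32, 41 − 4² = 25 = 5² ⇒ 41 = 4² + 5².
  109: 109 − 1² = 108, 109 − 2² = 105, 109 − 3² = 100 = 10² ⇒ 109 = 3² + 10².
  Combine using the Brahmagupta–Fibonacci identity (a² + b²)(c² + d²) = (ac − bd)² + (ad + bc)² = (ac + bd)² + (ad − bc)²:
  41 · 109 = 4469: from (4² + 5²)(3² + 10²), take (4·3 − 5·10, 4·10 + 5·3) = (12 − 50, 40 + 15) = (-38, 55); dropping signs (only squares matter) gives (38, 55); check 38² + 55² = 1444 + 3025 = 4469 ✓.
  Scale by k = 5: (5·38, 5·55) = (190, 275).
Step 4: Order so x ≤ y and verify: 190² + 275² = 36100 + 75625 = 111725 = n. ✓

n = 111725 = 190² + 275² (one valid representation with x ≤ y).


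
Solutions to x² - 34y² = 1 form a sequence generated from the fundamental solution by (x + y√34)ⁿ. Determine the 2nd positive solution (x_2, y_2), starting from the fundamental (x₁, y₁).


Step 1: Find the fundamental solution (x₁, y₁) of x² - 34y² = 1.
  Expand √34 as a continued fraction. a₀ = ⌊√34⌋ = 5; iterate m_{k+1} = d_k·a_k − m_k, d_{k+1} = (34 − m_{k+1}²)/d_k, a_{k+1} = ⌊(a₀ + m_{k+1})/d_{k+1}⌋ (starting m₀ = 0, d₀ = 1), with convergents p_k = a_k·p_{k-1} + p_{k-2}, q_k = a_k·q_{k-1} + q_{k-2} (p₋₁ = 1, q₋₁ = 0):
  k = 0: a₀ = 5; p₀/q₀ = 5/1; p₀² − 34·q₀² = 25 − 34 = -9.
  k = 1: m = 5, d = 9, a = ⌊(5 + 5)/9⌋ = 1; p/q = (1·5 + 1)/(1·1 + 0) = 6/1; p² − 34·q² = 36 − 34 = 2.
  k = 2: m = 4, d = 2, a = ⌊(5 + 4)/2⌋ = 4; p/q = (4·6 + 5)/(4·1 + 1) = 29/5; p² − 34·q² = 841 − 850 = -9.
  k = 3: m = 4, d = 9, a = ⌊(5 + 4)/9⌋ = 1; p/q = (1·29 + 6)/(1·5 + 1) = 35/6; p² − 34·q² = 1225 − 1224 = 1.
  The first convergent with p² − 34·q² = 1 gives the fundamental solution (x₁, y₁) = (35, 6).
Step 2: Apply the recurrence (x_{n+1}, y_{n+1}) = (x₁x_n + 34y₁y_n, x₁y_n + y₁x_n) repeatedly.
  From (x_1, y_1) = (35, 6): x_2 = 35·35 + 34·6·6 = 2449; y_2 = 35·6 + 6·35 = 420.
Step 3: Verify x_2² - 34·y_2² = 5997601 - 5997600 = 1 (should be 1). ✓

(x_1, y_1) = (35, 6); (x_2, y_2) = (2449, 420).


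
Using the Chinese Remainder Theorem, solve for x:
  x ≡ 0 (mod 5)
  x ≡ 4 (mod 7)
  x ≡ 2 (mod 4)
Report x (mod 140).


Moduli 5, 7, 4 are pairwise coprime; by CRT there is a unique solution modulo M = 5 · 7 · 4 = 140.
Solve pairwise, accumulating the modulus:
  Start with x ≡ 0 (mod 5).
  Combine with x ≡ 4 (mod 7): since gcd(5, 7) = 1, we get a unique residue mod 35.
    Write x = 0 + 5·t and substitute into x ≡ 4 (mod 7): 5·t ≡ 4 − 0 = 4 (mod 7).
    The inverse of 5 mod 7 is 3 (since 5·3 = 15 = 2·7 + 1), so t ≡ 3·4 = 12 ≡ 5 (mod 7).
    Then x = 0 + 5·5 = 25, valid modulo lcm(5, 7) = 35: x ≡ 25 (mod 35).
  Combine with x ≡ 2 (mod 4): since gcd(35, 4) = 1, we get a unique residue mod 140.
    Write x = 25 + 35·t and substitute into x ≡ 2 (mod 4): 35·t ≡ 2 − 25 = -23 (mod 4).
    Reduce coefficients mod 4: 3·t ≡ 1 (mod 4).
    The inverse of 3 mod 4 is 3 (since 3·3 = 9 = 2·4 + 1), so t ≡ 3·1 = 3 ≡ 3 (mod 4).
    Then x = 25 + 35·3 = 130, valid modulo lcm(35, 4) = 140: x ≡ 130 (mod 140).
Verify: 130 mod 5 = 0 ✓, 130 mod 7 = 4 ✓, 130 mod 4 = 2 ✓.

x ≡ 130 (mod 140).


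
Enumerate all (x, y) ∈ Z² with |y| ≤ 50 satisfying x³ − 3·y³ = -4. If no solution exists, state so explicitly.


The equation is x³ - 3y³ = -4. For fixed y, x³ = 3·y³ − 4, so a solution requires the RHS to be a perfect cube.
Strategy: iterate y from -50 to 50, compute RHS = 3·y³ − 4, and check whether it is a (positive or negative) perfect cube.
Check small values of y:
  y = 0: RHS = -4 is not a perfect cube.
  y = 1: RHS = -1 = (-1)³ ⇒ x = -1 works.
  y = -1: RHS = -7 is not a perfect cube.
  y = 2: RHS = 20 is not a perfect cube.
  y = -2: RHS = -28 is not a perfect cube.
  y = 3: RHS = 77 is not a perfect cube.
  y = -3: RHS = -85 is not a perfect cube.
Continuing the search up to |y| = 50 finds no further solutions beyond those listed.
Collected solutions: (-1, 1).

Solutions (with |y| ≤ 50): (-1, 1).


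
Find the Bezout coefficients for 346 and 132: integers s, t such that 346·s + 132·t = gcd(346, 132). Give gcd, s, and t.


Euclidean algorithm on (346, 132) — divide until remainder is 0:
  346 = 2 · 132 + 82
  132 = 1 · 82 + 50
  82 = 1 · 50 + 32
  50 = 1 · 32 + 18
  32 = 1 · 18 + 14
  18 = 1 · 14 + 4
  14 = 3 · 4 + 2
  4 = 2 · 2 + 0
gcd(346, 132) = 2.
Track Bezout coefficients alongside the remainders: start with r₀ = 346 = a·1 + b·0 (s = 1, t = 0) and r₁ = 132 = a·0 + b·1 (s = 0, t = 1); each new remainder r_{k+1} = r_{k-1} − q_k·r_k inherits s_{k+1} = s_{k-1} − q_k·s_k, t_{k+1} = t_{k-1} − q_k·t_k, so r_k = a·s_k + b·t_k at every step:
  q = 2: r = 82, s = 1 − 2·0 = 1, t = 0 − 2·1 = -2  (check: 346·1 + 132·(-2) = 82)
  q = 1: r = 50, s = 0 − 1·1 = -1, t = 1 − 1·(-2) = 3  (check: 346·(-1) + 132·3 = 50)
  q = 1: r = 32, s = 1 − 1·(-1) = 2, t = -2 − 1·3 = -5  (check: 346·2 + 132·(-5) = 32)
  q = 1: r = 18, s = -1 − 1·2 = -3, t = 3 − 1·(-5) = 8  (check: 346·(-3) + 132·8 = 18)
  q = 1: r = 14, s = 2 − 1·(-3) = 5, t = -5 − 1·8 = -13  (check: 346·5 + 132·(-13) = 14)
  q = 1: r = 4, s = -3 − 1·5 = -8, t = 8 − 1·(-13) = 21  (check: 346·(-8) + 132·21 = 4)
  q = 3: r = 2, s = 5 − 3·(-8) = 29, t = -13 − 3·21 = -76  (check: 346·29 + 132·(-76) = 2)
The row with r = 2 (the gcd) gives the Bezout coefficients s = 29, t = -76.
Result: 346 · (29) + 132 · (-76) = 2.

gcd(346, 132) = 2; s = 29, t = -76 (check: 346·29 + 132·(-76) = 2).


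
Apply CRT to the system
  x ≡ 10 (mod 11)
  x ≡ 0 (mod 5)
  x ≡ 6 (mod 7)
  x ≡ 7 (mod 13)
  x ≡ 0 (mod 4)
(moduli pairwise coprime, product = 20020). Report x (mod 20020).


Product of moduli M = 11 · 5 · 7 · 13 · 4 = 20020.
Merge one congruence at a time:
  Start: x ≡ 10 (mod 11).
  Combine with x ≡ 0 (mod 5); new modulus lcm = 55.
    Write x = 10 + 11·t and substitute into x ≡ 0 (mod 5): 11·t ≡ 0 − 10 = -10 (mod 5).
    Reduce coefficients mod 5: 1·t ≡ 0 (mod 5).
    So t ≡ 0 (mod 5).
    Then x = 10 + 11·0 = 10, valid modulo lcm(11, 5) = 55: x ≡ 10 (mod 55).
  Combine with x ≡ 6 (mod 7); new modulus lcm = 385.
    Write x = 10 + 55·t and substitute into x ≡ 6 (mod 7): 55·t ≡ 6 − 10 = -4 (mod 7).
    Reduce coefficients mod 7: 6·t ≡ 3 (mod 7).
    The inverse of 6 mod 7 is 6 (since 6·6 = 36 = 5·7 + 1), so t ≡ 6·3 = 18 ≡ 4 (mod 7).
    Then x = 10 + 55·4 = 230, valid modulo lcm(55, 7) = 385: x ≡ 230 (mod 385).
  Combine with x ≡ 7 (mod 13); new modulus lcm = 5005.
    Write x = 230 + 385·t and substitute into x ≡ 7 (mod 13): 385·t ≡ 7 − 230 = -223 (mod 13).
    Reduce coefficients mod 13: 8·t ≡ 11 (mod 13).
    The inverse of 8 mod 13 is 5 (since 8·5 = 40 = 3·13 + 1), so t ≡ 5·11 = 55 ≡ 3 (mod 13).
    Then x = 230 + 385·3 = 1385, valid modulo lcm(385, 13) = 5005: x ≡ 1385 (mod 5005).
  Combine with x ≡ 0 (mod 4); new modulus lcm = 20020.
    Write x = 1385 + 5005·t and substitute into x ≡ 0 (mod 4): 5005·t ≡ 0 − 1385 = -1385 (mod 4).
    Reduce coefficients mod 4: 1·t ≡ 3 (mod 4).
    So t ≡ 3 (mod 4).
    Then x = 1385 + 5005·3 = 16400, valid modulo lcm(5005, 4) = 20020: x ≡ 16400 (mod 20020).
Verify against each original: 16400 mod 11 = 10, 16400 mod 5 = 0, 16400 mod 7 = 6, 16400 mod 13 = 7, 16400 mod 4 = 0.

x ≡ 16400 (mod 20020).


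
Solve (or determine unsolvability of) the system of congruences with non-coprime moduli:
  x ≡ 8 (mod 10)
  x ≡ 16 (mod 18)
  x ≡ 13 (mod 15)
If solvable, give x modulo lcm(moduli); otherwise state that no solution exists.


Moduli 10, 18, 15 are not pairwise coprime, so CRT works modulo lcm(m_i) when all pairwise compatibility conditions hold.
Pairwise compatibility: gcd(m_i, m_j) must divide a_i - a_j for every pair.
Merge one congruence at a time:
  Start: x ≡ 8 (mod 10).
  Combine with x ≡ 16 (mod 18): gcd(10, 18) = 2; 16 - 8 = 8, which IS divisible by 2, so compatible.
    Write x = 8 + 10·t and substitute into x ≡ 16 (mod 18): 10·t ≡ 16 − 8 = 8 (mod 18).
    Divide the congruence (and modulus) by g = 2: 5·t ≡ 4 (mod 9).
    The inverse of 5 mod 9 is 2 (since 5·2 = 10 = 1·9 + 1), so t ≡ 2·4 = 8 ≡ 8 (mod 9).
    Then x = 8 + 10·8 = 88, valid modulo lcm(10, 18) = 90: x ≡ 88 (mod 90).
  Combine with x ≡ 13 (mod 15): gcd(90, 15) = 15; 13 - 88 = -75, which IS divisible by 15, so compatible.
    Write x = 88 + 90·t and substitute into x ≡ 13 (mod 15): 90·t ≡ 13 − 88 = -75 (mod 15).
    Divide the congruence (and modulus) by g = 15: 6·t ≡ -5 (mod 1).
    Modulo 1 every t works; take t = 0.
    Then x = 88 + 90·0 = 88, valid modulo lcm(90, 15) = 90: x ≡ 88 (mod 90).
Verify: 88 mod 10 = 8, 88 mod 18 = 16, 88 mod 15 = 13.

x ≡ 88 (mod 90).


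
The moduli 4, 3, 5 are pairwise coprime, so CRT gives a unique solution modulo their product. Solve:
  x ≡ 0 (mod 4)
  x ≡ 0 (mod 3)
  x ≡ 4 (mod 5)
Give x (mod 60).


Moduli 4, 3, 5 are pairwise coprime; by CRT there is a unique solution modulo M = 4 · 3 · 5 = 60.
Solve pairwise, accumulating the modulus:
  Start with x ≡ 0 (mod 4).
  Combine with x ≡ 0 (mod 3): since gcd(4, 3) = 1, we get a unique residue mod 12.
    Write x = 0 + 4·t and substitute into x ≡ 0 (mod 3): 4·t ≡ 0 − 0 = 0 (mod 3).
    Reduce coefficients mod 3: 1·t ≡ 0 (mod 3).
    So t ≡ 0 (mod 3).
    Then x = 0 + 4·0 = 0, valid modulo lcm(4, 3) = 12: x ≡ 0 (mod 12).
  Combine with x ≡ 4 (mod 5): since gcd(12, 5) = 1, we get a unique residue mod 60.
    Write x = 0 + 12·t and substitute into x ≡ 4 (mod 5): 12·t ≡ 4 − 0 = 4 (mod 5).
    Reduce coefficients mod 5: 2·t ≡ 4 (mod 5).
    The inverse of 2 mod 5 is 3 (since 2·3 = 6 = 1·5 + 1), so t ≡ 3·4 = 12 ≡ 2 (mod 5).
    Then x = 0 + 12·2 = 24, valid modulo lcm(12, 5) = 60: x ≡ 24 (mod 60).
Verify: 24 mod 4 = 0 ✓, 24 mod 3 = 0 ✓, 24 mod 5 = 4 ✓.

x ≡ 24 (mod 60).


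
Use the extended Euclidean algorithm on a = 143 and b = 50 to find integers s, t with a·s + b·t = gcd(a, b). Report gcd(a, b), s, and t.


Euclidean algorithm on (143, 50) — divide until remainder is 0:
  143 = 2 · 50 + 43
  50 = 1 · 43 + 7
  43 = 6 · 7 + 1
  7 = 7 · 1 + 0
gcd(143, 50) = 1.
Track Bezout coefficients alongside the remainders: start with r₀ = 143 = a·1 + b·0 (s = 1, t = 0) and r₁ = 50 = a·0 + b·1 (s = 0, t = 1); each new remainder r_{k+1} = r_{k-1} − q_k·r_k inherits s_{k+1} = s_{k-1} − q_k·s_k, t_{k+1} = t_{k-1} − q_k·t_k, so r_k = a·s_k + b·t_k at every step:
  q = 2: r = 43, s = 1 − 2·0 = 1, t = 0 − 2·1 = -2  (check: 143·1 + 50·(-2) = 43)
  q = 1: r = 7, s = 0 − 1·1 = -1, t = 1 − 1·(-2) = 3  (check: 143·(-1) + 50·3 = 7)
  q = 6: r = 1, s = 1 − 6·(-1) = 7, t = -2 − 6·3 = -20  (check: 143·7 + 50·(-20) = 1)
The row with r = 1 (the gcd) gives the Bezout coefficients s = 7, t = -20.
Result: 143 · (7) + 50 · (-20) = 1.

gcd(143, 50) = 1; s = 7, t = -20 (check: 143·7 + 50·(-20) = 1).
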